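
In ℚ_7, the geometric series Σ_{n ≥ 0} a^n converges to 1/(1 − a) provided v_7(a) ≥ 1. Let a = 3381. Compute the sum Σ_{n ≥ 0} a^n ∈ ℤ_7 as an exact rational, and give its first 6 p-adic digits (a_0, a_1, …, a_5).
Σ a^n = 1/(1 − a) = -1/3380;  first 6 digits = (1, 0, 6, 2, 2, 1)

v_7(a) = 2 ≥ 1, so the series converges in ℤ_7 to 1/(1 − a) = 1/(1 − 3381) = -1/3380. Expand this rational in ℤ_7: compute digits iteratively via d_i = x_i mod 7, x_{i+1} = (x_i − d_i)/7. The first 6 digits are (1, 0, 6, 2, 2, 1).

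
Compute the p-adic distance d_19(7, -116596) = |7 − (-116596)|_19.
d_19(7, -116596) = 1/6859

Step 1 — x − y = 7 − (-116596) = 116603. Step 2 — v_19(116603) = 3 (factor: 116603 = (19^3 · 17); the sign does not affect v_p). Step 3 — |x − y|_19 = 19^{-3} = 1/6859.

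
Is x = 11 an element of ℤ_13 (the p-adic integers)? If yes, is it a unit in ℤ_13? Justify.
x ∈ ℤ_13^× (unit); v_13(x) = 0

ℤ_13 = {x ∈ ℚ_13 : v_13(x) ≥ 0} and ℤ_13^× = {x ∈ ℤ_13 : v_13(x) = 0}. Here v_13(11) = v_13(num) − v_13(den) = 0; compare against these criteria.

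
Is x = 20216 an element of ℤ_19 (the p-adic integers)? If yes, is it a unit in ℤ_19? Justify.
x ∈ ℤ_19 but not a unit; v_19(x) = 2 > 0

ℤ_19 = {x ∈ ℚ_19 : v_19(x) ≥ 0} and ℤ_19^× = {x ∈ ℤ_19 : v_19(x) = 0}. Here v_19(20216) = v_19(num) − v_19(den) = 2; compare against these criteria.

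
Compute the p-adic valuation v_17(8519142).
v_17(8519142) = 5

v_17(n) is the largest exponent k such that 17^k divides n. Factor out: 8519142 = 17^5 · 6. (Sign doesn't affect v_p.) So v_17(8519142) = 5.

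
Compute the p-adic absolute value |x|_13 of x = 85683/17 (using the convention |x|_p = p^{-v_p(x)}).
|85683/17|_13 = 1/28561

Step 1 — compute v_13(x) by factoring powers of 13 out of the numerator and denominator: v_13(85683/17) = 4. Step 2 — apply |x|_p = p^{-v_p(x)} = 13^{-4} = 1/28561.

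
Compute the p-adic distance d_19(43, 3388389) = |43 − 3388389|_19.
d_19(43, 3388389) = 1/130321

Step 1 — x − y = 43 − 3388389 = -3388346. Step 2 — v_19(-3388346) = 4 (factor: -3388346 = −(19^4 · 26); the sign does not affect v_p). Step 3 — |x − y|_19 = 19^{-4} = 1/130321.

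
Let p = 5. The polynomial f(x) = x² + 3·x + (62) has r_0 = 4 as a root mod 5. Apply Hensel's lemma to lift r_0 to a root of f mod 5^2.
r_1 = 14 (mod 25)

Hensel: r_{i+1} = r_i − f(r_i)·(f′(r_i))^{-1} mod 5^{i+2}, f′(x) = 2x + 3. Iterate:
  r_0 = 4 (mod 5)
  r_1 = 14 (mod 25)
Final: r = 14 satisfies f(r) ≡ 0 mod 5^2.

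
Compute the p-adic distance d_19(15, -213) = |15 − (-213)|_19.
d_19(15, -213) = 1/19

Step 1 — x − y = 15 − (-213) = 228. Step 2 — v_19(228) = 1 (factor: 228 = (19^1 · 12); the sign does not affect v_p). Step 3 — |x − y|_19 = 19^{-1} = 1/19.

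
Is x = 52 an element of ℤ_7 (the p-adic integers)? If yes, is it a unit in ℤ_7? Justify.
x ∈ ℤ_7^× (unit); v_7(x) = 0

ℤ_7 = {x ∈ ℚ_7 : v_7(x) ≥ 0} and ℤ_7^× = {x ∈ ℤ_7 : v_7(x) = 0}. Here v_7(52) = v_7(num) − v_7(den) = 0; compare against these criteria.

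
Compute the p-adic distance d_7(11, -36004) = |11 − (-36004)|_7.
d_7(11, -36004) = 1/2401

Step 1 — x − y = 11 − (-36004) = 36015. Step 2 — v_7(36015) = 4 (factor: 36015 = (7^4 · 15); the sign does not affect v_p). Step 3 — |x − y|_7 = 7^{-4} = 1/2401.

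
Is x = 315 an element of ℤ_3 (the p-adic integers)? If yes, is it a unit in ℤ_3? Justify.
x ∈ ℤ_3 but not a unit; v_3(x) = 2 > 0

ℤ_3 = {x ∈ ℚ_3 : v_3(x) ≥ 0} and ℤ_3^× = {x ∈ ℤ_3 : v_3(x) = 0}. Here v_3(315) = v_3(num) − v_3(den) = 2; compare against these criteria.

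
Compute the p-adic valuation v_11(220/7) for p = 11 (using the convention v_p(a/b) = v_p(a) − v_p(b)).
v_11(220/7) = 1

Factor powers of 11 from the numerator and denominator of the reduced fraction: 220 = 11^1 · 20 and 7 = 11^0 · 7. Apply v_p(a/b) = v_p(a) − v_p(b): v_11(220/7) = 1 − 0 = 1.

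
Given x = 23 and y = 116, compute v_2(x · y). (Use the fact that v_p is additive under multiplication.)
v_2(2668) = 2

v_p(x) = 0 (factor: 23 = 2^0 · 23); v_p(y) = 2 (factor: 116 = 2^2 · 29). Additivity: v_p(xy) = v_p(x) + v_p(y) = 0 + 2 = 2. (Direct check: xy = 2668 = 2^2 · (667).)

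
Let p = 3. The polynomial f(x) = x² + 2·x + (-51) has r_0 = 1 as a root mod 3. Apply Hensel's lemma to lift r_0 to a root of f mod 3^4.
r_3 = 31 (mod 81)

Hensel: r_{i+1} = r_i − f(r_i)·(f′(r_i))^{-1} mod 3^{i+2}, f′(x) = 2x + 2. Iterate:
  r_0 = 1 (mod 3)
  r_1 = 4 (mod 9)
  r_2 = 4 (mod 27)
  r_3 = 31 (mod 81)
Final: r = 31 satisfies f(r) ≡ 0 mod 3^4.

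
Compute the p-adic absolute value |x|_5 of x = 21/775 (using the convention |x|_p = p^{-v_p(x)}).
|21/775|_5 = 25

Step 1 — compute v_5(x) by factoring powers of 5 out of the numerator and denominator: v_5(21/775) = -2. Step 2 — apply |x|_p = p^{-v_p(x)} = 5^{2} = 25.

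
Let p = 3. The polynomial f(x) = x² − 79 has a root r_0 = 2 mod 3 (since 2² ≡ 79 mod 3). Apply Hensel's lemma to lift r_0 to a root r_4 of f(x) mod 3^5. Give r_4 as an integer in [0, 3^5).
r_4 = 59 (mod 243)

Hensel's recurrence: r_{i+1} = r_i − f(r_i)·(f′(r_i))^{-1} mod 3^{i+2}, with f′(x) = 2x. Iterate:
  r_0 = 2 (mod 3)
  r_1 = 5 (mod 9)
  r_2 = 5 (mod 27)
  r_3 = 59 (mod 81)
  r_4 = 59 (mod 243)
Final: r_4 = 59, and one checks f(r_4) ≡ 0 mod 3^5.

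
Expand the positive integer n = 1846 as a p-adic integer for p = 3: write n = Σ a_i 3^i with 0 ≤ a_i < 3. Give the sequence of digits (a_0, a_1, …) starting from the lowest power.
(a_0, a_1, …) = (1, 0, 1, 2, 1, 1, 2)

Repeated division by 3 gives the digits low-to-high: 1846 = 1 + 1·3^2 + 2·3^3 + 1·3^4 + 1·3^5 + 2·3^6. Digit sequence: (1, 0, 1, 2, 1, 1, 2).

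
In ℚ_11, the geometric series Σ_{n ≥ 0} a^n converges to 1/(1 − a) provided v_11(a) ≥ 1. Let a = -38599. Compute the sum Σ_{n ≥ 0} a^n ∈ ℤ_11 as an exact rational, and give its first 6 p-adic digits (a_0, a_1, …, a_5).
Σ a^n = 1/(1 − a) = 1/38600;  first 6 digits = (1, 0, 0, 4, 8, 10)

v_11(a) = 3 ≥ 1, so the series converges in ℤ_11 to 1/(1 − a) = 1/(1 − (-38599)) = 1/38600. Expand this rational in ℤ_11: compute digits iteratively via d_i = x_i mod 11, x_{i+1} = (x_i − d_i)/11. The first 6 digits are (1, 0, 0, 4, 8, 10).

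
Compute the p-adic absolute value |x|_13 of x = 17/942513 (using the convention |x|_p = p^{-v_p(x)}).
|17/942513|_13 = 28561

Step 1 — compute v_13(x) by factoring powers of 13 out of the numerator and denominator: v_13(17/942513) = -4. Step 2 — apply |x|_p = p^{-v_p(x)} = 13^{4} = 28561.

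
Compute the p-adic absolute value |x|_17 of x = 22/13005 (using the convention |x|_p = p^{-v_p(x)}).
|22/13005|_17 = 289

Step 1 — compute v_17(x) by factoring powers of 17 out of the numerator and denominator: v_17(22/13005) = -2. Step 2 — apply |x|_p = p^{-v_p(x)} = 17^{2} = 289.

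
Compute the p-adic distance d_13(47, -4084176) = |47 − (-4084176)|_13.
d_13(47, -4084176) = 1/371293

Step 1 — x − y = 47 − (-4084176) = 4084223. Step 2 — v_13(4084223) = 5 (factor: 4084223 = (13^5 · 11); the sign does not affect v_p). Step 3 — |x − y|_13 = 13^{-5} = 1/371293.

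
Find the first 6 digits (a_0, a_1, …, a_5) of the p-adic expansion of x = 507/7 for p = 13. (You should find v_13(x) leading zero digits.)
(a_0, …, a_5) = (0, 0, 6, 7, 5, 7)

v_13(507/7) = 2, so a_0 = ... = a_1 = 0. Factor out: x = 13^2 · u with u = 3/7 a unit in ℤ_13. Expand u iteratively via a_{v+i} = u_i mod 13, u_{i+1} = (u_i − a_{v+i})/13:
  u_0 = 3/7;  a_2 = 6;  u_1 = (u_0 − 6)/13 = -3/7
  u_1 = -3/7;  a_3 = 7;  u_2 = (u_1 − 7)/13 = -4/7
  u_2 = -4/7;  a_4 = 5;  u_3 = (u_2 − 5)/13 = -3/7
  u_3 = -3/7;  a_5 = 7;  u_4 = (u_3 − 7)/13 = -4/7
Digits: (0, 0, 6, 7, 5, 7).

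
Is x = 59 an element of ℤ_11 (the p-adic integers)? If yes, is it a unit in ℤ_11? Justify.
x ∈ ℤ_11^× (unit); v_11(x) = 0

ℤ_11 = {x ∈ ℚ_11 : v_11(x) ≥ 0} and ℤ_11^× = {x ∈ ℤ_11 : v_11(x) = 0}. Here v_11(59) = v_11(num) − v_11(den) = 0; compare against these criteria.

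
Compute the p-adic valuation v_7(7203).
v_7(7203) = 4

v_7(n) is the largest exponent k such that 7^k divides n. Factor out: 7203 = 7^4 · 3. (Sign doesn't affect v_p.) So v_7(7203) = 4.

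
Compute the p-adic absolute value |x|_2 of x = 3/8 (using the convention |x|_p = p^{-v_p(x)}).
|3/8|_2 = 8

Step 1 — compute v_2(x) by factoring powers of 2 out of the numerator and denominator: v_2(3/8) = -3. Step 2 — apply |x|_p = p^{-v_p(x)} = 2^{3} = 8.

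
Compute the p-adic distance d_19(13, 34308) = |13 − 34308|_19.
d_19(13, 34308) = 1/6859

Step 1 — x − y = 13 − 34308 = -34295. Step 2 — v_19(-34295) = 3 (factor: -34295 = −(19^3 · 5); the sign does not affect v_p). Step 3 — |x − y|_19 = 19^{-3} = 1/6859.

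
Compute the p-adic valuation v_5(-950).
v_5(-950) = 2

v_5(n) is the largest exponent k such that 5^k divides n. Factor out: -950 = -5^2 · 38. (Sign doesn't affect v_p.) So v_5(-950) = 2.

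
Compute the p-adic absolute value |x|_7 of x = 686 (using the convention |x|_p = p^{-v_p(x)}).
|686|_7 = 1/343

Step 1 — compute v_7(x) by factoring powers of 7 out of the numerator and denominator: v_7(686) = 3. Step 2 — apply |x|_p = p^{-v_p(x)} = 7^{-3} = 1/343.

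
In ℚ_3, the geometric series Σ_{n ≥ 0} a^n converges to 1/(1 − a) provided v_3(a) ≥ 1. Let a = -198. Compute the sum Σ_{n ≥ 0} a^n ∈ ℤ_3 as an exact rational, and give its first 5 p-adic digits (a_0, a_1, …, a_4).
Σ a^n = 1/(1 − a) = 1/199;  first 5 digits = (1, 0, 2, 1, 1)

v_3(a) = 2 ≥ 1, so the series converges in ℤ_3 to 1/(1 − a) = 1/(1 − (-198)) = 1/199. Expand this rational in ℤ_3: compute digits iteratively via d_i = x_i mod 3, x_{i+1} = (x_i − d_i)/3. The first 5 digits are (1, 0, 2, 1, 1).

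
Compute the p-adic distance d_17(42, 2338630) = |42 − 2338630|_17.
d_17(42, 2338630) = 1/83521

Step 1 — x − y = 42 − 2338630 = -2338588. Step 2 — v_17(-2338588) = 4 (factor: -2338588 = −(17^4 · 28); the sign does not affect v_p). Step 3 — |x − y|_17 = 17^{-4} = 1/83521.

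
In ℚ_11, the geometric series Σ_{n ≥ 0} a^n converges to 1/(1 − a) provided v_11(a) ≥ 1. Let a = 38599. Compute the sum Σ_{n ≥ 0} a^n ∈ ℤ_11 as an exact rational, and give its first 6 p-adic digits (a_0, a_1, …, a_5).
Σ a^n = 1/(1 − a) = -1/38598;  first 6 digits = (1, 0, 0, 7, 2, 0)

v_11(a) = 3 ≥ 1, so the series converges in ℤ_11 to 1/(1 − a) = 1/(1 − 38599) = -1/38598. Expand this rational in ℤ_11: compute digits iteratively via d_i = x_i mod 11, x_{i+1} = (x_i − d_i)/11. The first 6 digits are (1, 0, 0, 7, 2, 0).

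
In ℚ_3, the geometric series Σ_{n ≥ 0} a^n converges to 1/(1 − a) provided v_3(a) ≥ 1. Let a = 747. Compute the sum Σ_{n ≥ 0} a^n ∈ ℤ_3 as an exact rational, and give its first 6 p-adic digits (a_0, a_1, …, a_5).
Σ a^n = 1/(1 − a) = -1/746;  first 6 digits = (1, 0, 2, 0, 1, 1)

v_3(a) = 2 ≥ 1, so the series converges in ℤ_3 to 1/(1 − a) = 1/(1 − 747) = -1/746. Expand this rational in ℤ_3: compute digits iteratively via d_i = x_i mod 3, x_{i+1} = (x_i − d_i)/3. The first 6 digits are (1, 0, 2, 0, 1, 1).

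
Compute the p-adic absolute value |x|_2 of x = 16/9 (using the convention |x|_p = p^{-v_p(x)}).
|16/9|_2 = 1/16

Step 1 — compute v_2(x) by factoring powers of 2 out of the numerator and denominator: v_2(16/9) = 4. Step 2 — apply |x|_p = p^{-v_p(x)} = 2^{-4} = 1/16.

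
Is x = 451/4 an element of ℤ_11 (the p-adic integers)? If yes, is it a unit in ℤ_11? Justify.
x ∈ ℤ_11 but not a unit; v_11(x) = 1 > 0

ℤ_11 = {x ∈ ℚ_11 : v_11(x) ≥ 0} and ℤ_11^× = {x ∈ ℤ_11 : v_11(x) = 0}. Here v_11(451/4) = v_11(num) − v_11(den) = 1; compare against these criteria.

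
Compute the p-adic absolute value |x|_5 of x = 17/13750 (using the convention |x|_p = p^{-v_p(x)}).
|17/13750|_5 = 625

Step 1 — compute v_5(x) by factoring powers of 5 out of the numerator and denominator: v_5(17/13750) = -4. Step 2 — apply |x|_p = p^{-v_p(x)} = 5^{4} = 625.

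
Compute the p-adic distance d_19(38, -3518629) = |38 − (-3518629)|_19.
d_19(38, -3518629) = 1/130321

Step 1 — x − y = 38 − (-3518629) = 3518667. Step 2 — v_19(3518667) = 4 (factor: 3518667 = (19^4 · 27); the sign does not affect v_p). Step 3 — |x − y|_19 = 19^{-4} = 1/130321.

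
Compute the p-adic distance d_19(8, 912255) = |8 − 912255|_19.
d_19(8, 912255) = 1/130321

Step 1 — x − y = 8 − 912255 = -912247. Step 2 — v_19(-912247) = 4 (factor: -912247 = −(19^4 · 7); the sign does not affect v_p). Step 3 — |x − y|_19 = 19^{-4} = 1/130321.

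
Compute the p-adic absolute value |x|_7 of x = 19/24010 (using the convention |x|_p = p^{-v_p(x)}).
|19/24010|_7 = 2401

Step 1 — compute v_7(x) by factoring powers of 7 out of the numerator and denominator: v_7(19/24010) = -4. Step 2 — apply |x|_p = p^{-v_p(x)} = 7^{4} = 2401.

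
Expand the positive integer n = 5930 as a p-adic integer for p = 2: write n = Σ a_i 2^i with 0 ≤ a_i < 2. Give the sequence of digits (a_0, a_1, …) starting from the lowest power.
(a_0, a_1, …) = (0, 1, 0, 1, 0, 1, 0, 0, 1, 1, 1, 0, 1)

Repeated division by 2 gives the digits low-to-high: 5930 = 1·2^1 + 1·2^3 + 1·2^5 + 1·2^8 + 1·2^9 + 1·2^10 + 1·2^12. Digit sequence: (0, 1, 0, 1, 0, 1, 0, 0, 1, 1, 1, 0, 1).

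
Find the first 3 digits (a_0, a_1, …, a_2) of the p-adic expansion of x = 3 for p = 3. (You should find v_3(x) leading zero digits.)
(a_0, …, a_2) = (0, 1, 0)

v_3(3) = 1, so a_0 = ... = a_0 = 0. Factor out: x = 3^1 · u with u = 1 a unit in ℤ_3. Expand u iteratively via a_{v+i} = u_i mod 3, u_{i+1} = (u_i − a_{v+i})/3:
  u_0 = 1;  a_1 = 1;  u_1 = (u_0 − 1)/3 = 0
  u_1 = 0;  a_2 = 0;  u_2 = (u_1 − 0)/3 = 0
Digits: (0, 1, 0).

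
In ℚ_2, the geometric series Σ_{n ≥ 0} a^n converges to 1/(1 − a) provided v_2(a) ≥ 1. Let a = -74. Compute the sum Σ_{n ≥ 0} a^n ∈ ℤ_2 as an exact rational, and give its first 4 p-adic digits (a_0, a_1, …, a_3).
Σ a^n = 1/(1 − a) = 1/75;  first 4 digits = (1, 1, 0, 0)

v_2(a) = 1 ≥ 1, so the series converges in ℤ_2 to 1/(1 − a) = 1/(1 − (-74)) = 1/75. Expand this rational in ℤ_2: compute digits iteratively via d_i = x_i mod 2, x_{i+1} = (x_i − d_i)/2. The first 4 digits are (1, 1, 0, 0).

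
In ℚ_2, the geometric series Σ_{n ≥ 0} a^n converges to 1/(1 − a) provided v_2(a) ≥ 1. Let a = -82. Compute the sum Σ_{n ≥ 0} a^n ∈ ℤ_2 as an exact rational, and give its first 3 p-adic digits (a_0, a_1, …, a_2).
Σ a^n = 1/(1 − a) = 1/83;  first 3 digits = (1, 1, 0)

v_2(a) = 1 ≥ 1, so the series converges in ℤ_2 to 1/(1 − a) = 1/(1 − (-82)) = 1/83. Expand this rational in ℤ_2: compute digits iteratively via d_i = x_i mod 2, x_{i+1} = (x_i − d_i)/2. The first 3 digits are (1, 1, 0).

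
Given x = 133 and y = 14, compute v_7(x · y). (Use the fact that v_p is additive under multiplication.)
v_7(1862) = 2

v_p(x) = 1 (factor: 133 = 7^1 · 19); v_p(y) = 1 (factor: 14 = 7^1 · 2). Additivity: v_p(xy) = v_p(x) + v_p(y) = 1 + 1 = 2. (Direct check: xy = 1862 = 7^2 · (38).)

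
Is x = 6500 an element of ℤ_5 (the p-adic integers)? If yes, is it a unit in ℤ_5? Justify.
x ∈ ℤ_5 but not a unit; v_5(x) = 3 > 0

ℤ_5 = {x ∈ ℚ_5 : v_5(x) ≥ 0} and ℤ_5^× = {x ∈ ℤ_5 : v_5(x) = 0}. Here v_5(6500) = v_5(num) − v_5(den) = 3; compare against these criteria.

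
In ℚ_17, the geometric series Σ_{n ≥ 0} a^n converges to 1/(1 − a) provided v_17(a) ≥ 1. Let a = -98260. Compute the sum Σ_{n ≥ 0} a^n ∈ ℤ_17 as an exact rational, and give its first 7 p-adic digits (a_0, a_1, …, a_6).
Σ a^n = 1/(1 − a) = 1/98261;  first 7 digits = (1, 0, 0, 14, 15, 16, 8)

v_17(a) = 3 ≥ 1, so the series converges in ℤ_17 to 1/(1 − a) = 1/(1 − (-98260)) = 1/98261. Expand this rational in ℤ_17: compute digits iteratively via d_i = x_i mod 17, x_{i+1} = (x_i − d_i)/17. The first 7 digits are (1, 0, 0, 14, 15, 16, 8).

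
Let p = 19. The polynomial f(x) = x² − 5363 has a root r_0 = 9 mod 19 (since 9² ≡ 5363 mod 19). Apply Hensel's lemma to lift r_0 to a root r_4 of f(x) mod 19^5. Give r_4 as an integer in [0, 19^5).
r_4 = 1757129 (mod 2476099)

Hensel's recurrence: r_{i+1} = r_i − f(r_i)·(f′(r_i))^{-1} mod 19^{i+2}, with f′(x) = 2x. Iterate:
  r_0 = 9 (mod 19)
  r_1 = 142 (mod 361)
  r_2 = 1225 (mod 6859)
  r_3 = 62956 (mod 130321)
  r_4 = 1757129 (mod 2476099)
Final: r_4 = 1757129, and one checks f(r_4) ≡ 0 mod 19^5.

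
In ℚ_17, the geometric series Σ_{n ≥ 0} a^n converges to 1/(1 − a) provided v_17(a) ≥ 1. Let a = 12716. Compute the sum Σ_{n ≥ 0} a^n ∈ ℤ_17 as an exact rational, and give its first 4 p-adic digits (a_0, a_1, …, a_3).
Σ a^n = 1/(1 − a) = -1/12715;  first 4 digits = (1, 0, 10, 2)

v_17(a) = 2 ≥ 1, so the series converges in ℤ_17 to 1/(1 − a) = 1/(1 − 12716) = -1/12715. Expand this rational in ℤ_17: compute digits iteratively via d_i = x_i mod 17, x_{i+1} = (x_i − d_i)/17. The first 4 digits are (1, 0, 10, 2).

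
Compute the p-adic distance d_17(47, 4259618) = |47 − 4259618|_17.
d_17(47, 4259618) = 1/1419857

Step 1 — x − y = 47 − 4259618 = -4259571. Step 2 — v_17(-4259571) = 5 (factor: -4259571 = −(17^5 · 3); the sign does not affect v_p). Step 3 — |x − y|_17 = 17^{-5} = 1/1419857.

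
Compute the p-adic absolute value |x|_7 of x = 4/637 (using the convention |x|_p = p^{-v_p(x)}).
|4/637|_7 = 49

Step 1 — compute v_7(x) by factoring powers of 7 out of the numerator and denominator: v_7(4/637) = -2. Step 2 — apply |x|_p = p^{-v_p(x)} = 7^{2} = 49.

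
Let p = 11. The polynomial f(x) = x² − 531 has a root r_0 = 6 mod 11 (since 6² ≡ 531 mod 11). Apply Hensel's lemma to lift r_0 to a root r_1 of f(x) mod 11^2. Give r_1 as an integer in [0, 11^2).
r_1 = 17 (mod 121)

Hensel's recurrence: r_{i+1} = r_i − f(r_i)·(f′(r_i))^{-1} mod 11^{i+2}, with f′(x) = 2x. Iterate:
  r_0 = 6 (mod 11)
  r_1 = 17 (mod 121)
Final: r_1 = 17, and one checks f(r_1) ≡ 0 mod 11^2.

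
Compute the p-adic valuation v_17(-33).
v_17(-33) = 0

v_17(n) is the largest exponent k such that 17^k divides n. Factor out: -33 = -17^0 · 33. (Sign doesn't affect v_p.) So v_17(-33) = 0.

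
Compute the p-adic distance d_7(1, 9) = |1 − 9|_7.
d_7(1, 9) = 1

Step 1 — x − y = 1 − 9 = -8. Step 2 — v_7(-8) = 0 (factor: -8 = −(7^0 · 8); the sign does not affect v_p). Step 3 — |x − y|_7 = 7^{0} = 1.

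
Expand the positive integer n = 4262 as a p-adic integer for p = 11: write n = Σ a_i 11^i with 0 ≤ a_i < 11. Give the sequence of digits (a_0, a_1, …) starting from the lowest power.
(a_0, a_1, …) = (5, 2, 2, 3)

Repeated division by 11 gives the digits low-to-high: 4262 = 5 + 2·11^1 + 2·11^2 + 3·11^3. Digit sequence: (5, 2, 2, 3).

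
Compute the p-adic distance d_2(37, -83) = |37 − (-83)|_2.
d_2(37, -83) = 1/8

Step 1 — x − y = 37 − (-83) = 120. Step 2 — v_2(120) = 3 (factor: 120 = (2^3 · 15); the sign does not affect v_p). Step 3 — |x − y|_2 = 2^{-3} = 1/8.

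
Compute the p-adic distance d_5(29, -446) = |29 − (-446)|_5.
d_5(29, -446) = 1/25

Step 1 — x − y = 29 − (-446) = 475. Step 2 — v_5(475) = 2 (factor: 475 = (5^2 · 19); the sign does not affect v_p). Step 3 — |x − y|_5 = 5^{-2} = 1/25.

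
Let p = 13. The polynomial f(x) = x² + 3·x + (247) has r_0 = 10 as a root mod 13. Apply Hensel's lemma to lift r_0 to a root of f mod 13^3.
r_2 = 1037 (mod 2197)

Hensel: r_{i+1} = r_i − f(r_i)·(f′(r_i))^{-1} mod 13^{i+2}, f′(x) = 2x + 3. Iterate:
  r_0 = 10 (mod 13)
  r_1 = 23 (mod 169)
  r_2 = 1037 (mod 2197)
Final: r = 1037 satisfies f(r) ≡ 0 mod 13^3.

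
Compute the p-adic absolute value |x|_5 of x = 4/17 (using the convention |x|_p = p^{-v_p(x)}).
|4/17|_5 = 1

Step 1 — compute v_5(x) by factoring powers of 5 out of the numerator and denominator: v_5(4/17) = 0. Step 2 — apply |x|_p = p^{-v_p(x)} = 5^{0} = 1.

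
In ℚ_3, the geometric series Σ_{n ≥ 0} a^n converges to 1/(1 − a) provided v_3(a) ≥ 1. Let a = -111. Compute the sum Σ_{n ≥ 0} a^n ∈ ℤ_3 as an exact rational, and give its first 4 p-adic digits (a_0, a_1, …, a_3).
Σ a^n = 1/(1 − a) = 1/112;  first 4 digits = (1, 2, 0, 1)

v_3(a) = 1 ≥ 1, so the series converges in ℤ_3 to 1/(1 − a) = 1/(1 − (-111)) = 1/112. Expand this rational in ℤ_3: compute digits iteratively via d_i = x_i mod 3, x_{i+1} = (x_i − d_i)/3. The first 4 digits are (1, 2, 0, 1).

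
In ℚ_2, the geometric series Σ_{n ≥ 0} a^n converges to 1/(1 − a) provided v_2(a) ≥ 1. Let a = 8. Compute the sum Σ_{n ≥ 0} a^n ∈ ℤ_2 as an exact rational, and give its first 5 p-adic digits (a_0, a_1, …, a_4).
Σ a^n = 1/(1 − a) = -1/7;  first 5 digits = (1, 0, 0, 1, 0)

v_2(a) = 3 ≥ 1, so the series converges in ℤ_2 to 1/(1 − a) = 1/(1 − 8) = -1/7. Expand this rational in ℤ_2: compute digits iteratively via d_i = x_i mod 2, x_{i+1} = (x_i − d_i)/2. The first 5 digits are (1, 0, 0, 1, 0).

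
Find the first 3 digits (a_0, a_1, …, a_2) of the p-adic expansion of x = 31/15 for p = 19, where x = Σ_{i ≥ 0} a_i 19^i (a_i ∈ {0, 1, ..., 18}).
(a_0, …, a_2) = (16, 17, 13)

v_19(31/15) = 0 (numerator and denominator both coprime to 19), so x ∈ ℤ_19^×. Compute digits iteratively via a_i = x_i mod 19, x_{i+1} = (x_i − a_i)/19, with x_0 = x:
  x_0 = 31/15;  a_0 = 16;  x_1 = (x_0 − 16)/19 = -11/15
  x_1 = -11/15;  a_1 = 17;  x_2 = (x_1 − 17)/19 = -14/15
  x_2 = -14/15;  a_2 = 13;  x_3 = (x_2 − 13)/19 = -11/15
Digits: (16, 17, 13).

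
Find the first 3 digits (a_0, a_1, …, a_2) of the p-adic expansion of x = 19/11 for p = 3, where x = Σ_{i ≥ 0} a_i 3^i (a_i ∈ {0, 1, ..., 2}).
(a_0, …, a_2) = (2, 1, 1)

v_3(19/11) = 0 (numerator and denominator both coprime to 3), so x ∈ ℤ_3^×. Compute digits iteratively via a_i = x_i mod 3, x_{i+1} = (x_i − a_i)/3, with x_0 = x:
  x_0 = 19/11;  a_0 = 2;  x_1 = (x_0 − 2)/3 = -1/11
  x_1 = -1/11;  a_1 = 1;  x_2 = (x_1 − 1)/3 = -4/11
  x_2 = -4/11;  a_2 = 1;  x_3 = (x_2 − 1)/3 = -5/11
Digits: (2, 1, 1).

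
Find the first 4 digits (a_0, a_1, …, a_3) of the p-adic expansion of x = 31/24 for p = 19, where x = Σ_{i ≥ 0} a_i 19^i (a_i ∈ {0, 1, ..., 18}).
(a_0, …, a_3) = (10, 13, 8, 13)

v_19(31/24) = 0 (numerator and denominator both coprime to 19), so x ∈ ℤ_19^×. Compute digits iteratively via a_i = x_i mod 19, x_{i+1} = (x_i − a_i)/19, with x_0 = x:
  x_0 = 31/24;  a_0 = 10;  x_1 = (x_0 − 10)/19 = -11/24
  x_1 = -11/24;  a_1 = 13;  x_2 = (x_1 − 13)/19 = -17/24
  x_2 = -17/24;  a_2 = 8;  x_3 = (x_2 − 8)/19 = -11/24
  x_3 = -11/24;  a_3 = 13;  x_4 = (x_3 − 13)/19 = -17/24
Digits: (10, 13, 8, 13).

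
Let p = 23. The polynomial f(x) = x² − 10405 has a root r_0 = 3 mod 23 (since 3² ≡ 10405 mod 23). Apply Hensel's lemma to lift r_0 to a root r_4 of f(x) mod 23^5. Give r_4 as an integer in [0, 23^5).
r_4 = 8789 (mod 6436343)

Hensel's recurrence: r_{i+1} = r_i − f(r_i)·(f′(r_i))^{-1} mod 23^{i+2}, with f′(x) = 2x. Iterate:
  r_0 = 3 (mod 23)
  r_1 = 325 (mod 529)
  r_2 = 8789 (mod 12167)
  r_3 = 8789 (mod 279841)
  r_4 = 8789 (mod 6436343)
Final: r_4 = 8789, and one checks f(r_4) ≡ 0 mod 23^5.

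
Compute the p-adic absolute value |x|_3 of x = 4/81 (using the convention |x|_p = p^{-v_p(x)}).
|4/81|_3 = 81

Step 1 — compute v_3(x) by factoring powers of 3 out of the numerator and denominator: v_3(4/81) = -4. Step 2 — apply |x|_p = p^{-v_p(x)} = 3^{4} = 81.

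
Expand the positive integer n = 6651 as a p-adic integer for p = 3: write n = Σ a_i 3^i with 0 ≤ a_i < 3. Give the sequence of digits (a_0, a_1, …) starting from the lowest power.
(a_0, a_1, …) = (0, 0, 1, 0, 1, 0, 0, 0, 1)

Repeated division by 3 gives the digits low-to-high: 6651 = 1·3^2 + 1·3^4 + 1·3^8. Digit sequence: (0, 0, 1, 0, 1, 0, 0, 0, 1).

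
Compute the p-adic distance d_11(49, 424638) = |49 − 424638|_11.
d_11(49, 424638) = 1/14641

Step 1 — x − y = 49 − 424638 = -424589. Step 2 — v_11(-424589) = 4 (factor: -424589 = −(11^4 · 29); the sign does not affect v_p). Step 3 — |x − y|_11 = 11^{-4} = 1/14641.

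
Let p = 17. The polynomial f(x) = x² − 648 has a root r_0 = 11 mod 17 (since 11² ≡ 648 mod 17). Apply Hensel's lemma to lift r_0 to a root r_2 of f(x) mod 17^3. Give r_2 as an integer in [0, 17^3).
r_2 = 1388 (mod 4913)

Hensel's recurrence: r_{i+1} = r_i − f(r_i)·(f′(r_i))^{-1} mod 17^{i+2}, with f′(x) = 2x. Iterate:
  r_0 = 11 (mod 17)
  r_1 = 232 (mod 289)
  r_2 = 1388 (mod 4913)
Final: r_2 = 1388, and one checks f(r_2) ≡ 0 mod 17^3.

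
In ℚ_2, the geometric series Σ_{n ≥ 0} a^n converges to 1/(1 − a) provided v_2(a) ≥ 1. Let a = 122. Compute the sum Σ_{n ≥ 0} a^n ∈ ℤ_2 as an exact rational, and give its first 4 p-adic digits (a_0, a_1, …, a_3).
Σ a^n = 1/(1 − a) = -1/121;  first 4 digits = (1, 1, 1, 0)

v_2(a) = 1 ≥ 1, so the series converges in ℤ_2 to 1/(1 − a) = 1/(1 − 122) = -1/121. Expand this rational in ℤ_2: compute digits iteratively via d_i = x_i mod 2, x_{i+1} = (x_i − d_i)/2. The first 4 digits are (1, 1, 1, 0).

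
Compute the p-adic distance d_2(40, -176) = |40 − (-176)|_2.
d_2(40, -176) = 1/8

Step 1 — x − y = 40 − (-176) = 216. Step 2 — v_2(216) = 3 (factor: 216 = (2^3 · 27); the sign does not affect v_p). Step 3 — |x − y|_2 = 2^{-3} = 1/8.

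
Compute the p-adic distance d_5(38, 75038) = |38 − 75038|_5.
d_5(38, 75038) = 1/3125

Step 1 — x − y = 38 − 75038 = -75000. Step 2 — v_5(-75000) = 5 (factor: -75000 = −(5^5 · 24); the sign does not affect v_p). Step 3 — |x − y|_5 = 5^{-5} = 1/3125.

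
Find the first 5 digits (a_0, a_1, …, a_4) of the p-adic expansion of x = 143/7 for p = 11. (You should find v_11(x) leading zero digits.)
(a_0, …, a_4) = (0, 5, 6, 1, 3)

v_11(143/7) = 1, so a_0 = ... = a_0 = 0. Factor out: x = 11^1 · u with u = 13/7 a unit in ℤ_11. Expand u iteratively via a_{v+i} = u_i mod 11, u_{i+1} = (u_i − a_{v+i})/11:
  u_0 = 13/7;  a_1 = 5;  u_1 = (u_0 − 5)/11 = -2/7
  u_1 = -2/7;  a_2 = 6;  u_2 = (u_1 − 6)/11 = -4/7
  u_2 = -4/7;  a_3 = 1;  u_3 = (u_2 − 1)/11 = -1/7
  u_3 = -1/7;  a_4 = 3;  u_4 = (u_3 − 3)/11 = -2/7
Digits: (0, 5, 6, 1, 3).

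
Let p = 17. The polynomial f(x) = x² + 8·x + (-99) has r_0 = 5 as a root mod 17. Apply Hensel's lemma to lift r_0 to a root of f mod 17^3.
r_2 = 3218 (mod 4913)

Hensel: r_{i+1} = r_i − f(r_i)·(f′(r_i))^{-1} mod 17^{i+2}, f′(x) = 2x + 8. Iterate:
  r_0 = 5 (mod 17)
  r_1 = 39 (mod 289)
  r_2 = 3218 (mod 4913)
Final: r = 3218 satisfies f(r) ≡ 0 mod 17^3.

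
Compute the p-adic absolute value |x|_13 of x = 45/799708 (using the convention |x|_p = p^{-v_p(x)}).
|45/799708|_13 = 28561

Step 1 — compute v_13(x) by factoring powers of 13 out of the numerator and denominator: v_13(45/799708) = -4. Step 2 — apply |x|_p = p^{-v_p(x)} = 13^{4} = 28561.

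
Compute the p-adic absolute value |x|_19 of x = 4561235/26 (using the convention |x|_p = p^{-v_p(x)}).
|4561235/26|_19 = 1/130321

Step 1 — compute v_19(x) by factoring powers of 19 out of the numerator and denominator: v_19(4561235/26) = 4. Step 2 — apply |x|_p = p^{-v_p(x)} = 19^{-4} = 1/130321.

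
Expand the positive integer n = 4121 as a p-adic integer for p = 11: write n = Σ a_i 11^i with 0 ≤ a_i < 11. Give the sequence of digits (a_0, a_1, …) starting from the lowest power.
(a_0, a_1, …) = (7, 0, 1, 3)

Repeated division by 11 gives the digits low-to-high: 4121 = 7 + 1·11^2 + 3·11^3. Digit sequence: (7, 0, 1, 3).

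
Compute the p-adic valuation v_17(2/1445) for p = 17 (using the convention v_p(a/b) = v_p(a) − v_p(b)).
v_17(2/1445) = -2

Factor powers of 17 from the numerator and denominator of the reduced fraction: 2 = 17^0 · 2 and 1445 = 17^2 · 5. Apply v_p(a/b) = v_p(a) − v_p(b): v_17(2/1445) = 0 − 2 = -2.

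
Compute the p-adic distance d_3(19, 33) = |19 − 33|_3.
d_3(19, 33) = 1

Step 1 — x − y = 19 − 33 = -14. Step 2 — v_3(-14) = 0 (factor: -14 = −(3^0 · 14); the sign does not affect v_p). Step 3 — |x − y|_3 = 3^{0} = 1.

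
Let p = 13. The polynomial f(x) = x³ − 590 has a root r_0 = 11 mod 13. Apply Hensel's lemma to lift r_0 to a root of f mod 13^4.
r_3 = 3456 (mod 28561)

Hensel: r_{i+1} = r_i − f(r_i)/f′(r_i) mod 13^{i+2}, where f′(x) = 3x². Iterate:
  r_0 = 11 (mod 13)
  r_1 = 76 (mod 169)
  r_2 = 1259 (mod 2197)
  r_3 = 3456 (mod 28561)
Final: r = 3456 with f(r) ≡ 0 mod 13^4.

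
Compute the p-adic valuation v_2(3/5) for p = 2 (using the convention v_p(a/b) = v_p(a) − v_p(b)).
v_2(3/5) = 0

Factor powers of 2 from the numerator and denominator of the reduced fraction: 3 = 2^0 · 3 and 5 = 2^0 · 5. Apply v_p(a/b) = v_p(a) − v_p(b): v_2(3/5) = 0 − 0 = 0.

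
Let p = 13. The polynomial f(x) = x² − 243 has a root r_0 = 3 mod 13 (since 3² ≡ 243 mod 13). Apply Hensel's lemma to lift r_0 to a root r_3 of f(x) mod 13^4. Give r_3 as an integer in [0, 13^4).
r_3 = 3084 (mod 28561)

Hensel's recurrence: r_{i+1} = r_i − f(r_i)·(f′(r_i))^{-1} mod 13^{i+2}, with f′(x) = 2x. Iterate:
  r_0 = 3 (mod 13)
  r_1 = 42 (mod 169)
  r_2 = 887 (mod 2197)
  r_3 = 3084 (mod 28561)
Final: r_3 = 3084, and one checks f(r_3) ≡ 0 mod 13^4.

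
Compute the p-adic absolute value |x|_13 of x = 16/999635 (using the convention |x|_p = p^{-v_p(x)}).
|16/999635|_13 = 28561

Step 1 — compute v_13(x) by factoring powers of 13 out of the numerator and denominator: v_13(16/999635) = -4. Step 2 — apply |x|_p = p^{-v_p(x)} = 13^{4} = 28561.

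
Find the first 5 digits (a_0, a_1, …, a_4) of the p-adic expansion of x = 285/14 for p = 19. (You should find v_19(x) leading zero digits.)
(a_0, …, a_4) = (0, 16, 6, 1, 4)

v_19(285/14) = 1, so a_0 = ... = a_0 = 0. Factor out: x = 19^1 · u with u = 15/14 a unit in ℤ_19. Expand u iteratively via a_{v+i} = u_i mod 19, u_{i+1} = (u_i − a_{v+i})/19:
  u_0 = 15/14;  a_1 = 16;  u_1 = (u_0 − 16)/19 = -11/14
  u_1 = -11/14;  a_2 = 6;  u_2 = (u_1 − 6)/19 = -5/14
  u_2 = -5/14;  a_3 = 1;  u_3 = (u_2 − 1)/19 = -1/14
  u_3 = -1/14;  a_4 = 4;  u_4 = (u_3 − 4)/19 = -3/14
Digits: (0, 16, 6, 1, 4).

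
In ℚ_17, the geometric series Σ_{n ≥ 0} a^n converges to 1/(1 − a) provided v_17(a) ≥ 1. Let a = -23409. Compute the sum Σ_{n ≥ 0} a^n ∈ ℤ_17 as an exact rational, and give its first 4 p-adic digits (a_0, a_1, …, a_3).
Σ a^n = 1/(1 − a) = 1/23410;  first 4 digits = (1, 0, 4, 12)

v_17(a) = 2 ≥ 1, so the series converges in ℤ_17 to 1/(1 − a) = 1/(1 − (-23409)) = 1/23410. Expand this rational in ℤ_17: compute digits iteratively via d_i = x_i mod 17, x_{i+1} = (x_i − d_i)/17. The first 4 digits are (1, 0, 4, 12).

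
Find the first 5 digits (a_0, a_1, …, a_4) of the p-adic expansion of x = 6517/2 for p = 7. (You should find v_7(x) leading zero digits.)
(a_0, …, a_4) = (0, 0, 0, 6, 4)

v_7(6517/2) = 3, so a_0 = ... = a_2 = 0. Factor out: x = 7^3 · u with u = 19/2 a unit in ℤ_7. Expand u iteratively via a_{v+i} = u_i mod 7, u_{i+1} = (u_i − a_{v+i})/7:
  u_0 = 19/2;  a_3 = 6;  u_1 = (u_0 − 6)/7 = 1/2
  u_1 = 1/2;  a_4 = 4;  u_2 = (u_1 − 4)/7 = -1/2
Digits: (0, 0, 0, 6, 4).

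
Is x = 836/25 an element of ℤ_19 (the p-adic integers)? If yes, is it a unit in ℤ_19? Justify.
x ∈ ℤ_19 but not a unit; v_19(x) = 1 > 0

ℤ_19 = {x ∈ ℚ_19 : v_19(x) ≥ 0} and ℤ_19^× = {x ∈ ℤ_19 : v_19(x) = 0}. Here v_19(836/25) = v_19(num) − v_19(den) = 1; compare against these criteria.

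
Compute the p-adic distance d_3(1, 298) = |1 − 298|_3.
d_3(1, 298) = 1/27

Step 1 — x − y = 1 − 298 = -297. Step 2 — v_3(-297) = 3 (factor: -297 = −(3^3 · 11); the sign does not affect v_p). Step 3 — |x − y|_3 = 3^{-3} = 1/27.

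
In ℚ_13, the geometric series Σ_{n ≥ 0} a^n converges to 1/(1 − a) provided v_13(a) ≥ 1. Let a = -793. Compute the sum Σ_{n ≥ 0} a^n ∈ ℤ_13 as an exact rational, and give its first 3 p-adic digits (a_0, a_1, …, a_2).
Σ a^n = 1/(1 − a) = 1/794;  first 3 digits = (1, 4, 11)

v_13(a) = 1 ≥ 1, so the series converges in ℤ_13 to 1/(1 − a) = 1/(1 − (-793)) = 1/794. Expand this rational in ℤ_13: compute digits iteratively via d_i = x_i mod 13, x_{i+1} = (x_i − d_i)/13. The first 3 digits are (1, 4, 11).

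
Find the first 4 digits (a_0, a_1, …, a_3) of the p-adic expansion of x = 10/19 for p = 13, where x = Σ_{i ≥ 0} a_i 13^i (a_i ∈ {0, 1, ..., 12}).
(a_0, …, a_3) = (6, 3, 10, 4)

v_13(10/19) = 0 (numerator and denominator both coprime to 13), so x ∈ ℤ_13^×. Compute digits iteratively via a_i = x_i mod 13, x_{i+1} = (x_i − a_i)/13, with x_0 = x:
  x_0 = 10/19;  a_0 = 6;  x_1 = (x_0 − 6)/13 = -8/19
  x_1 = -8/19;  a_1 = 3;  x_2 = (x_1 − 3)/13 = -5/19
  x_2 = -5/19;  a_2 = 10;  x_3 = (x_2 − 10)/13 = -15/19
  x_3 = -15/19;  a_3 = 4;  x_4 = (x_3 − 4)/13 = -7/19
Digits: (6, 3, 10, 4).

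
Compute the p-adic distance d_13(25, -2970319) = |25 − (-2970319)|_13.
d_13(25, -2970319) = 1/371293

Step 1 — x − y = 25 − (-2970319) = 2970344. Step 2 — v_13(2970344) = 5 (factor: 2970344 = (13^5 · 8); the sign does not affect v_p). Step 3 — |x − y|_13 = 13^{-5} = 1/371293.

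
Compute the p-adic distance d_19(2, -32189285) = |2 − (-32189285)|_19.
d_19(2, -32189285) = 1/2476099

Step 1 — x − y = 2 − (-32189285) = 32189287. Step 2 — v_19(32189287) = 5 (factor: 32189287 = (19^5 · 13); the sign does not affect v_p). Step 3 — |x − y|_19 = 19^{-5} = 1/2476099.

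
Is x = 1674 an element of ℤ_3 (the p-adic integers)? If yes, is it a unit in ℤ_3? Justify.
x ∈ ℤ_3 but not a unit; v_3(x) = 3 > 0

ℤ_3 = {x ∈ ℚ_3 : v_3(x) ≥ 0} and ℤ_3^× = {x ∈ ℤ_3 : v_3(x) = 0}. Here v_3(1674) = v_3(num) − v_3(den) = 3; compare against these criteria.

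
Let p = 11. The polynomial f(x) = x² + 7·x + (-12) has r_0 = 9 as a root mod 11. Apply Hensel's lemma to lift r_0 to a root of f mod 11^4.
r_3 = 12065 (mod 14641)

Hensel: r_{i+1} = r_i − f(r_i)·(f′(r_i))^{-1} mod 11^{i+2}, f′(x) = 2x + 7. Iterate:
  r_0 = 9 (mod 11)
  r_1 = 86 (mod 121)
  r_2 = 86 (mod 1331)
  r_3 = 12065 (mod 14641)
Final: r = 12065 satisfies f(r) ≡ 0 mod 11^4.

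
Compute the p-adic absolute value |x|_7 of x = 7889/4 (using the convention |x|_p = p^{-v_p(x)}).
|7889/4|_7 = 1/343

Step 1 — compute v_7(x) by factoring powers of 7 out of the numerator and denominator: v_7(7889/4) = 3. Step 2 — apply |x|_p = p^{-v_p(x)} = 7^{-3} = 1/343.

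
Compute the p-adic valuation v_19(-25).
v_19(-25) = 0

v_19(n) is the largest exponent k such that 19^k divides n. Factor out: -25 = -19^0 · 25. (Sign doesn't affect v_p.) So v_19(-25) = 0.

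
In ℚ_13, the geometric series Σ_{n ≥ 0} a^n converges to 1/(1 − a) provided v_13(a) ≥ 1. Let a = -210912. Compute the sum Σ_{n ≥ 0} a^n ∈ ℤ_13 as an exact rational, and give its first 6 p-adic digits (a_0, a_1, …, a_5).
Σ a^n = 1/(1 − a) = 1/210913;  first 6 digits = (1, 0, 0, 8, 5, 12)

v_13(a) = 3 ≥ 1, so the series converges in ℤ_13 to 1/(1 − a) = 1/(1 − (-210912)) = 1/210913. Expand this rational in ℤ_13: compute digits iteratively via d_i = x_i mod 13, x_{i+1} = (x_i − d_i)/13. The first 6 digits are (1, 0, 0, 8, 5, 12).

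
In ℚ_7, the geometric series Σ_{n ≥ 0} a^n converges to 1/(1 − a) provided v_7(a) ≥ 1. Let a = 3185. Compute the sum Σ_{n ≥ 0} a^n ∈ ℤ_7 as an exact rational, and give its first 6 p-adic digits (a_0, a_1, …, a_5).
Σ a^n = 1/(1 − a) = -1/3184;  first 6 digits = (1, 0, 2, 2, 5, 1)

v_7(a) = 2 ≥ 1, so the series converges in ℤ_7 to 1/(1 − a) = 1/(1 − 3185) = -1/3184. Expand this rational in ℤ_7: compute digits iteratively via d_i = x_i mod 7, x_{i+1} = (x_i − d_i)/7. The first 6 digits are (1, 0, 2, 2, 5, 1).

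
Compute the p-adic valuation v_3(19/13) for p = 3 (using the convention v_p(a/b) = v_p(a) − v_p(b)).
v_3(19/13) = 0

Factor powers of 3 from the numerator and denominator of the reduced fraction: 19 = 3^0 · 19 and 13 = 3^0 · 13. Apply v_p(a/b) = v_p(a) − v_p(b): v_3(19/13) = 0 − 0 = 0.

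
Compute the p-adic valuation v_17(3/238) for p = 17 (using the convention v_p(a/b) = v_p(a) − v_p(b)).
v_17(3/238) = -1

Factor powers of 17 from the numerator and denominator of the reduced fraction: 3 = 17^0 · 3 and 238 = 17^1 · 14. Apply v_p(a/b) = v_p(a) − v_p(b): v_17(3/238) = 0 − 1 = -1.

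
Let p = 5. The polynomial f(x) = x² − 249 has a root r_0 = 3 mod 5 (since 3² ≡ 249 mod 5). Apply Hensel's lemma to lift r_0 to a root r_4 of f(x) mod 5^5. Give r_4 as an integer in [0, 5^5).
r_4 = 1943 (mod 3125)

Hensel's recurrence: r_{i+1} = r_i − f(r_i)·(f′(r_i))^{-1} mod 5^{i+2}, with f′(x) = 2x. Iterate:
  r_0 = 3 (mod 5)
  r_1 = 18 (mod 25)
  r_2 = 68 (mod 125)
  r_3 = 68 (mod 625)
  r_4 = 1943 (mod 3125)
Final: r_4 = 1943, and one checks f(r_4) ≡ 0 mod 5^5.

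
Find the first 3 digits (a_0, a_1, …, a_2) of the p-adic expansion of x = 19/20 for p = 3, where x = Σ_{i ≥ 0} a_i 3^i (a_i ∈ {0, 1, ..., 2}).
(a_0, …, a_2) = (2, 1, 0)

v_3(19/20) = 0 (numerator and denominator both coprime to 3), so x ∈ ℤ_3^×. Compute digits iteratively via a_i = x_i mod 3, x_{i+1} = (x_i − a_i)/3, with x_0 = x:
  x_0 = 19/20;  a_0 = 2;  x_1 = (x_0 − 2)/3 = -7/20
  x_1 = -7/20;  a_1 = 1;  x_2 = (x_1 − 1)/3 = -9/20
  x_2 = -9/20;  a_2 = 0;  x_3 = (x_2 − 0)/3 = -3/20
Digits: (2, 1, 0).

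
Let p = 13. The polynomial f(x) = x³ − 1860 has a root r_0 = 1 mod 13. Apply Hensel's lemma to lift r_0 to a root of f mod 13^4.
r_3 = 10141 (mod 28561)

Hensel: r_{i+1} = r_i − f(r_i)/f′(r_i) mod 13^{i+2}, where f′(x) = 3x². Iterate:
  r_0 = 1 (mod 13)
  r_1 = 1 (mod 169)
  r_2 = 1353 (mod 2197)
  r_3 = 10141 (mod 28561)
Final: r = 10141 with f(r) ≡ 0 mod 13^4.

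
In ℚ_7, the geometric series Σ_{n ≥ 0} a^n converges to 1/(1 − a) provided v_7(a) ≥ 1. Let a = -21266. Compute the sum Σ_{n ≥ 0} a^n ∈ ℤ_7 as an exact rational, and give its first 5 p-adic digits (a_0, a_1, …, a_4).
Σ a^n = 1/(1 − a) = 1/21267;  first 5 digits = (1, 0, 0, 1, 5)

v_7(a) = 3 ≥ 1, so the series converges in ℤ_7 to 1/(1 − a) = 1/(1 − (-21266)) = 1/21267. Expand this rational in ℤ_7: compute digits iteratively via d_i = x_i mod 7, x_{i+1} = (x_i − d_i)/7. The first 5 digits are (1, 0, 0, 1, 5).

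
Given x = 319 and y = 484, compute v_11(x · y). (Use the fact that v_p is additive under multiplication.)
v_11(154396) = 3

v_p(x) = 1 (factor: 319 = 11^1 · 29); v_p(y) = 2 (factor: 484 = 11^2 · 4). Additivity: v_p(xy) = v_p(x) + v_p(y) = 1 + 2 = 3. (Direct check: xy = 154396 = 11^3 · (116).)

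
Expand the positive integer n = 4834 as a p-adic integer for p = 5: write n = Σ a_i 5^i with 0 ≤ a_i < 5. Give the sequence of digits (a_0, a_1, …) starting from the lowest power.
(a_0, a_1, …) = (4, 1, 3, 3, 2, 1)

Repeated division by 5 gives the digits low-to-high: 4834 = 4 + 1·5^1 + 3·5^2 + 3·5^3 + 2·5^4 + 1·5^5. Digit sequence: (4, 1, 3, 3, 2, 1).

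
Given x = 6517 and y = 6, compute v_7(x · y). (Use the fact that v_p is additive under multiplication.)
v_7(39102) = 3

v_p(x) = 3 (factor: 6517 = 7^3 · 19); v_p(y) = 0 (factor: 6 = 7^0 · 6). Additivity: v_p(xy) = v_p(x) + v_p(y) = 3 + 0 = 3. (Direct check: xy = 39102 = 7^3 · (114).)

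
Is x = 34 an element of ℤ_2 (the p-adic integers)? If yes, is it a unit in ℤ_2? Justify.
x ∈ ℤ_2 but not a unit; v_2(x) = 1 > 0

ℤ_2 = {x ∈ ℚ_2 : v_2(x) ≥ 0} and ℤ_2^× = {x ∈ ℤ_2 : v_2(x) = 0}. Here v_2(34) = v_2(num) − v_2(den) = 1; compare against these criteria.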